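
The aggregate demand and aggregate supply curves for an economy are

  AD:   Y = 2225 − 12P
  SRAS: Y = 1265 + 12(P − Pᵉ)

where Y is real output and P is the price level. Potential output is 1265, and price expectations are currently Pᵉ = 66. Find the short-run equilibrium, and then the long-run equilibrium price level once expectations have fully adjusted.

Short run: P = 73, Y = 1349. Long run: P = 80.

Short run: with Pᵉ = 66, SRAS is Y = 473 + 12P. Setting AD = SRAS gives 1752 = 24P, so P = 73 and Y = 2225 − 12·73 = 1349.
Output 1349 is above potential 1265, so over time expected prices rise and SRAS shifts left until Y returns to 1265.
Long run: Y = 1265 on the AD curve gives 1265 = 2225 − 12P, so P = 80.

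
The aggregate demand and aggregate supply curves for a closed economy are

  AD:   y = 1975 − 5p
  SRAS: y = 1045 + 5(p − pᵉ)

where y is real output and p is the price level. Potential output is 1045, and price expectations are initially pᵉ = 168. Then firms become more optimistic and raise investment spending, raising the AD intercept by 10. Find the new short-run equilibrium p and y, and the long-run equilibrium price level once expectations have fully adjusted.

AD shifts right: new AD is y = 1985 − 5p. With pᵉ = 168, SRAS is y = 205 + 5p.
Short run: 1985 − 5p = 205 + 5p gives 1780 = 10p, so p = 178 and y = 1985 − 5·178 = 1095.
y = 1095 is above potential 1045; expectations adjust and SRAS shifts left until y = 1045.
Long run: on the new AD curve, 1045 = 1985 − 5p gives p = 188.

Short run: p = 178, y = 1095. Long run: p = 188.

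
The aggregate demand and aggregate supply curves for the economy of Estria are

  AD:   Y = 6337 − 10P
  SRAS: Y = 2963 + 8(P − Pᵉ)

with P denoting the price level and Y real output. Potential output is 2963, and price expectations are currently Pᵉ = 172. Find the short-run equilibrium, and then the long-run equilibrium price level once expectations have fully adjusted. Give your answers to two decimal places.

Short run: P = 263.89, Y = 3698.11. Long run: P = 337.40.

Short run: with Pᵉ = 172, SRAS is Y = 1587 + 8P. Setting AD = SRAS gives 4750 = 18P, so P = 263.89 and Y = 6337 − 10P = 3698.11.
Output 3698.11 is above potential 2963, so over time expected prices rise and SRAS shifts left until Y returns to 2963.
Long run: Y = 2963 on the AD curve gives 2963 = 6337 − 10P, so P = 337.40.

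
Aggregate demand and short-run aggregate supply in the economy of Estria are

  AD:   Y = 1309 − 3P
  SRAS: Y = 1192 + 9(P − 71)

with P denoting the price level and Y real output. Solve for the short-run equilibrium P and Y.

P = 63, Y = 1120

Write SRAS as Y = 1192 + 9P − 639 = 553 + 9P.
Set AD = SRAS: 1309 − 3P = 553 + 9P, so 756 = 12P and P = 63.
Then Y = 1309 − 3·63 = 1120.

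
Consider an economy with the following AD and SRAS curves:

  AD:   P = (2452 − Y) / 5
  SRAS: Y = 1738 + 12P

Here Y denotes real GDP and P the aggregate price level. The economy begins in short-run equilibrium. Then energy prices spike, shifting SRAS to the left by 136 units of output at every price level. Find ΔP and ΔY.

This is a negative supply shock: SRAS shifts left.
New SRAS: Y = 1602 + 12P.
Set AD = SRAS: 2452 − 5P = 1602 + 12P, so 850 = 17P and P = 50.
Y = 2452 − 5·50 = 2202.
Initially P = 42, Y = 2242, so ΔP = +8 and ΔY = -40.

ΔP = +8, ΔY = -40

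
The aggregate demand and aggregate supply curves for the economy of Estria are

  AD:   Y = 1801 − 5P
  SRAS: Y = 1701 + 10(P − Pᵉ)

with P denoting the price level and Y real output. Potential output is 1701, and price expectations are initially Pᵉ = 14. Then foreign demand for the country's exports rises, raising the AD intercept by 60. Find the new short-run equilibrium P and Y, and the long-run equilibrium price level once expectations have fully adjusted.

AD shifts right: new AD is Y = 1861 − 5P. With Pᵉ = 14, SRAS is Y = 1561 + 10P.
Short run: 1861 − 5P = 1561 + 10P gives 300 = 15P, so P = 20 and Y = 1861 − 5·20 = 1761.
Y = 1761 is above potential 1701; expectations adjust and SRAS shifts left until Y = 1701.
Long run: on the new AD curve, 1701 = 1861 − 5P gives P = 32.

Short run: P = 20, Y = 1761. Long run: P = 32.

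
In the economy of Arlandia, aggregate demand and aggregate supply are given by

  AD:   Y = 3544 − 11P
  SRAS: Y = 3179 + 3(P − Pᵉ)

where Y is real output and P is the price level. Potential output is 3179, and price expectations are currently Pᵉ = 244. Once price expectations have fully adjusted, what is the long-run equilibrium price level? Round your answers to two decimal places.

Short run: with Pᵉ = 244, SRAS is Y = 2447 + 3P. Setting AD = SRAS gives 1097 = 14P, so P = 78.36 and Y = 3544 − 11P = 2682.07.
Output 2682.07 is below potential 3179, so over time expected prices fall and SRAS shifts right until Y returns to 3179.
Long run: Y = 3179 on the AD curve gives 3179 = 3544 − 11P, so P = 33.18.

Long-run P = 33.18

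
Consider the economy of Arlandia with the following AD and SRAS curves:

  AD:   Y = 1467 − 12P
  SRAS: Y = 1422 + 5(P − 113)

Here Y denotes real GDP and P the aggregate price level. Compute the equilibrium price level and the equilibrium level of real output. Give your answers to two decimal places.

Write SRAS as Y = 1422 + 5P − 565 = 857 + 5P.
Set AD = SRAS: 1467 − 12P = 857 + 5P, so 610 = 17P and P = 35.88.
Substituting into AD, Y = 1467 − 12P = 1036.41.

P = 35.88, Y = 1036.41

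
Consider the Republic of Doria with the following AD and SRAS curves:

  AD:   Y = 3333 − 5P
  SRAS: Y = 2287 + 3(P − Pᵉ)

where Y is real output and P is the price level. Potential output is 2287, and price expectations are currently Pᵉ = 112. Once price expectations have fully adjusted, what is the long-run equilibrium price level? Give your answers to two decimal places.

Short run: with Pᵉ = 112, SRAS is Y = 1951 + 3P. Setting AD = SRAS gives 1382 = 8P, so P = 172.75 and Y = 3333 − 5P = 2469.25.
Output 2469.25 is above potential 2287, so over time expected prices rise and SRAS shifts left until Y returns to 2287.
Long run: Y = 2287 on the AD curve gives 2287 = 3333 − 5P, so P = 209.20.

Long-run P = 209.20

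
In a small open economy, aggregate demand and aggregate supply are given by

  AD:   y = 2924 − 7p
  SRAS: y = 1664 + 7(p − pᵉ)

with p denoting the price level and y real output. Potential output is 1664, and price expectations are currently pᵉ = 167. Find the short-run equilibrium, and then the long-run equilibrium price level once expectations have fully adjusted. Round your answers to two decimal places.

Short run: p = 173.50, y = 1709.50. Long run: p = 180.00.

Short run: with pᵉ = 167, SRAS is y = 495 + 7p. Setting AD = SRAS gives 2429 = 14p, so p = 173.50 and y = 2924 − 7p = 1709.50.
Output 1709.50 is above potential 1664, so over time expected prices rise and SRAS shifts left until y returns to 1664.
Long run: y = 1664 on the AD curve gives 1664 = 2924 − 7p, so p = 180.00.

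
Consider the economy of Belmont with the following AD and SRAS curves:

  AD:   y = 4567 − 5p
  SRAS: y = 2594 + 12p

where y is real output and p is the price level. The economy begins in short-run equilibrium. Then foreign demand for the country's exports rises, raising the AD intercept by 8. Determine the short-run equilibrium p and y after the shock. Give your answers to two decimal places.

p = 116.53, y = 3992.35

This is a positive demand shock: AD shifts right.
New AD: y = 4575 − 5p.
Set AD = SRAS: 4575 − 5p = 2594 + 12p, so 1981 = 17p and p = 116.53.
Substituting into AD, y = 3992.35.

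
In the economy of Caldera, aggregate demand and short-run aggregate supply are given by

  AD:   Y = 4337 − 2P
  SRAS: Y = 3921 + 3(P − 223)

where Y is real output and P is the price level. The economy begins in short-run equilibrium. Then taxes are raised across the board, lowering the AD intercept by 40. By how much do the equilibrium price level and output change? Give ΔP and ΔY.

ΔP = -8, ΔY = -24

This is a negative demand shock: AD shifts left.
New AD: Y = 4297 − 2P.
SRAS can be written Y = 3252 + 3P.
Set AD = SRAS: 4297 − 2P = 3252 + 3P, so 1045 = 5P and P = 209.
Y = 4297 − 2·209 = 3879.
Initially P = 217, Y = 3903, so ΔP = -8 and ΔY = -24.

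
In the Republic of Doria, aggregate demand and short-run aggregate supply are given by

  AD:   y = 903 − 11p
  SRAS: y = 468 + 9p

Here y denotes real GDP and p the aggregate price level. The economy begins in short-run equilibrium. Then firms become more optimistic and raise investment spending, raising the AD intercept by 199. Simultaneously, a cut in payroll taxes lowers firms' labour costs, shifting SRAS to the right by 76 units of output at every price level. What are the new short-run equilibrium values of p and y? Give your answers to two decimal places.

After both shocks: AD is y = 1102 − 11p and SRAS is y = 544 + 9p.
Setting them equal: 558 = 20p, so p = 27.90.
Substituting into AD, y = 795.10.

p = 27.90, y = 795.10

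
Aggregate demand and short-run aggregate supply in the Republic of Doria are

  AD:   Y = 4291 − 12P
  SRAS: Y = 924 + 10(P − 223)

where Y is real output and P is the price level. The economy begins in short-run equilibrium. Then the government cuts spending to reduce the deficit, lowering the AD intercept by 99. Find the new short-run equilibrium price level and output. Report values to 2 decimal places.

This is a negative demand shock: AD shifts left.
New AD: Y = 4192 − 12P.
SRAS can be written Y = 10P − 1306.
Set AD = SRAS: 4192 − 12P = 10P − 1306, so 5498 = 22P and P = 249.91.
Substituting into AD, Y = 1193.09.

P = 249.91, Y = 1193.09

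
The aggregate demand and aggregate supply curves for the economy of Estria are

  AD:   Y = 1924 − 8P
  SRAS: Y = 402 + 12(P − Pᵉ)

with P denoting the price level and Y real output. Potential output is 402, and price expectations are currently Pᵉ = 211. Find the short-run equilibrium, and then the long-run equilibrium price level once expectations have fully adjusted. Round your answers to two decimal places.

Short run: with Pᵉ = 211, SRAS is Y = 12P − 2130. Setting AD = SRAS gives 4054 = 20P, so P = 202.70 and Y = 1924 − 8P = 302.40.
Output 302.40 is below potential 402, so over time expected prices fall and SRAS shifts right until Y returns to 402.
Long run: Y = 402 on the AD curve gives 402 = 1924 − 8P, so P = 190.25.

Short run: P = 202.70, Y = 302.40. Long run: P = 190.25.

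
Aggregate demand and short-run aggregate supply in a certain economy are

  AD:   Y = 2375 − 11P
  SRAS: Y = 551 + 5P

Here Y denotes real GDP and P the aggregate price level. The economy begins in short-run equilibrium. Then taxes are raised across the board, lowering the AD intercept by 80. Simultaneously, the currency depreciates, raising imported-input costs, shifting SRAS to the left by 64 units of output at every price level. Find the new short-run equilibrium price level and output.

P = 113, Y = 1052

After both shocks: AD is Y = 2295 − 11P and SRAS is Y = 487 + 5P.
Setting them equal: 1808 = 16P, so P = 113.
Y = 2295 − 11·113 = 1052.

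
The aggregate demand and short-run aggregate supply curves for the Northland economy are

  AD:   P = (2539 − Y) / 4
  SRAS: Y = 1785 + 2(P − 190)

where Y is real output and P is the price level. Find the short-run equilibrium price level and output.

Write SRAS as Y = 1785 + 2P − 380 = 1405 + 2P.
Rearrange AD to Y = 2539 − 4P.
Set AD = SRAS: 2539 − 4P = 1405 + 2P, so 1134 = 6P and P = 189.
Then Y = 2539 − 4·189 = 1783.

P = 189, Y = 1783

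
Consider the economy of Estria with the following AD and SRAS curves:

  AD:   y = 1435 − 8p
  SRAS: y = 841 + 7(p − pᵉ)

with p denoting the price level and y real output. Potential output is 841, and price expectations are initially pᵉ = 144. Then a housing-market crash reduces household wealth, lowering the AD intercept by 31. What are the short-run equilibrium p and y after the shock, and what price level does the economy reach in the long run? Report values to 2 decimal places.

Short run: p = 104.73, y = 566.13. Long run: p = 70.38.

AD shifts left: new AD is y = 1404 − 8p. With pᵉ = 144, SRAS is y = 7p − 167.
Short run: 1404 − 8p = 7p − 167 gives 1571 = 15p, so p = 104.73 and y = 1404 − 8p = 566.13.
y = 566.13 is below potential 841; expectations adjust and SRAS shifts right until y = 841.
Long run: on the new AD curve, 841 = 1404 − 8p gives p = 70.38.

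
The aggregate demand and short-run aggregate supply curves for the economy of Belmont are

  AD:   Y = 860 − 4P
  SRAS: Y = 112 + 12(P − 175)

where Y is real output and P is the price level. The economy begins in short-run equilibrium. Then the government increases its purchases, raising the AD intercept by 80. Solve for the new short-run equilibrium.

This is a positive demand shock: AD shifts right.
New AD: Y = 940 − 4P.
SRAS can be written Y = 12P − 1988.
Set AD = SRAS: 940 − 4P = 12P − 1988, so 2928 = 16P and P = 183.
Y = 940 − 4·183 = 208.

P = 183, Y = 208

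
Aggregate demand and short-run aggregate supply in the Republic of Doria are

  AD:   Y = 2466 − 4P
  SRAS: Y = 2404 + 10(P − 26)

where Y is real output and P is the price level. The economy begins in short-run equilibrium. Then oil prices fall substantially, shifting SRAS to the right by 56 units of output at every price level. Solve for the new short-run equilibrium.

This is a positive supply shock: SRAS shifts right.
New SRAS: Y = 2200 + 10P.
Set AD = SRAS: 2466 − 4P = 2200 + 10P, so 266 = 14P and P = 19.
Y = 2466 − 4·19 = 2390.

P = 19, Y = 2390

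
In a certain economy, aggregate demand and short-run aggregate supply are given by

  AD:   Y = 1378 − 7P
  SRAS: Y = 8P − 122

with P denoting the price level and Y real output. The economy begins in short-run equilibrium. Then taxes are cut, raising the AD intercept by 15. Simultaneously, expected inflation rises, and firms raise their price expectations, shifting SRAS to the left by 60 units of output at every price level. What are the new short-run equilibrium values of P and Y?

After both shocks: AD is Y = 1393 − 7P and SRAS is Y = 8P − 182.
Setting them equal: 1575 = 15P, so P = 105.
Y = 1393 − 7·105 = 658.

P = 105, Y = 658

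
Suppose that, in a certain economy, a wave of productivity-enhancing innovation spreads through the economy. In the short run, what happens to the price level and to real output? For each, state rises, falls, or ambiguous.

Price level: falls; output: rises

This is a favourable supply shock: SRAS shifts right.
Moving along the downward-sloping AD curve, P falls and Y rises.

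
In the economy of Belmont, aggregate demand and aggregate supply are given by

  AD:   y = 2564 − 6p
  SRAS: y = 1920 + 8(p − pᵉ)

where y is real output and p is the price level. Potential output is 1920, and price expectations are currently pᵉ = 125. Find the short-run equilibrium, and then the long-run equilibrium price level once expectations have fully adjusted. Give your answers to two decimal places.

Short run: with pᵉ = 125, SRAS is y = 920 + 8p. Setting AD = SRAS gives 1644 = 14p, so p = 117.43 and y = 2564 − 6p = 1859.43.
Output 1859.43 is below potential 1920, so over time expected prices fall and SRAS shifts right until y returns to 1920.
Long run: y = 1920 on the AD curve gives 1920 = 2564 − 6p, so p = 107.33.

Short run: p = 117.43, y = 1859.43. Long run: p = 107.33.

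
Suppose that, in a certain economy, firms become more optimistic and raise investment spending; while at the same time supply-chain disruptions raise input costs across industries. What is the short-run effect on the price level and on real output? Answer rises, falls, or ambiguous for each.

The first event is a positive demand shock: AD shifts right, which by itself pushes P up and Y up.
The second is an adverse supply shock: SRAS shifts left, which by itself pushes P up and Y down.
Both shocks push P up, so P rises. The two shocks push Y in opposite directions, so the effect on Y is ambiguous.

Price level: rises; output: ambiguous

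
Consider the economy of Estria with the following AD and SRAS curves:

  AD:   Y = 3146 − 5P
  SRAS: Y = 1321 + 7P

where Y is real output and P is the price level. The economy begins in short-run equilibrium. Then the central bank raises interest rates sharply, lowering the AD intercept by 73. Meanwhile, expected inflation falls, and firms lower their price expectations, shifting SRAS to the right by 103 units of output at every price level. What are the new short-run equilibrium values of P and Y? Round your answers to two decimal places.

After both shocks: AD is Y = 3073 − 5P and SRAS is Y = 1424 + 7P.
Setting them equal: 1649 = 12P, so P = 137.42.
Substituting into AD, Y = 2385.92.

P = 137.42, Y = 2385.92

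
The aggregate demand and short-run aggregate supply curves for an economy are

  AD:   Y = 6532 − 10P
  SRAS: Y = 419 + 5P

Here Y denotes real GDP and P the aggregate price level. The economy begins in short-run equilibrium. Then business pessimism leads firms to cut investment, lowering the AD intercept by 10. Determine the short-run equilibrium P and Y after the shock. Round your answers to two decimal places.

P = 406.87, Y = 2453.33

This is a negative demand shock: AD shifts left.
New AD: Y = 6522 − 10P.
Set AD = SRAS: 6522 − 10P = 419 + 5P, so 6103 = 15P and P = 406.87.
Substituting into AD, Y = 2453.33.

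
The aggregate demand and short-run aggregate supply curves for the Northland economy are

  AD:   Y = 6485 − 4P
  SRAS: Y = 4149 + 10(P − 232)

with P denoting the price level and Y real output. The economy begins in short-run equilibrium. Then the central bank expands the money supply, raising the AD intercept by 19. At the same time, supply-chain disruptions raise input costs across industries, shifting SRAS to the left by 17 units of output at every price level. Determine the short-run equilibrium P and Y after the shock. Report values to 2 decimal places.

After both shocks: AD is Y = 6504 − 4P and SRAS is Y = 1812 + 10P.
Setting them equal: 4692 = 14P, so P = 335.14.
Substituting into AD, Y = 5163.43.

P = 335.14, Y = 5163.43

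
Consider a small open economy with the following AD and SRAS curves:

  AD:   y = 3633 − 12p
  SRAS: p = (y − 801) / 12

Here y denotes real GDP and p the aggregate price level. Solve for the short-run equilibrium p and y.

p = 118, y = 2217

Rearrange SRAS to y = 801 + 12p.
Set AD = SRAS: 3633 − 12p = 801 + 12p, so 2832 = 24p and p = 118.
Then y = 3633 − 12·118 = 2217.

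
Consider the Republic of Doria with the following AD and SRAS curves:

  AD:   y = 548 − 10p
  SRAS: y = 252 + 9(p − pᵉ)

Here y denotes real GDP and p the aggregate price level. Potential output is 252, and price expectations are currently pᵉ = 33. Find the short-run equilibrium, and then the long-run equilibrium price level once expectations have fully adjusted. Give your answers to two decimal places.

Short run: with pᵉ = 33, SRAS is y = 9p − 45. Setting AD = SRAS gives 593 = 19p, so p = 31.21 and y = 548 − 10p = 235.89.
Output 235.89 is below potential 252, so over time expected prices fall and SRAS shifts right until y returns to 252.
Long run: y = 252 on the AD curve gives 252 = 548 − 10p, so p = 29.60.

Short run: p = 31.21, y = 235.89. Long run: p = 29.60.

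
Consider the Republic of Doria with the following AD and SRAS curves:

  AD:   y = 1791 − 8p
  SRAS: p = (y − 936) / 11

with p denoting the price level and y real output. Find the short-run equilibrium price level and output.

Rearrange SRAS to y = 936 + 11p.
Set AD = SRAS: 1791 − 8p = 936 + 11p, so 855 = 19p and p = 45.
Then y = 1791 − 8·45 = 1431.

p = 45, y = 1431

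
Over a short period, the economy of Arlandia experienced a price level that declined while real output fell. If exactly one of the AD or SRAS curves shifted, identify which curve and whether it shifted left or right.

P fell and Y fell. An AD shift moves P and Y in the same direction; an SRAS shift moves them in opposite directions.
Here P and Y moved in the same direction, so the AD curve shifted.
Since Y fell, AD shifted left.

AD shifted left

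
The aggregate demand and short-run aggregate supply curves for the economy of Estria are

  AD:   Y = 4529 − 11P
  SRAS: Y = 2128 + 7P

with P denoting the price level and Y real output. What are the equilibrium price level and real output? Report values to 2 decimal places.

P = 133.39, Y = 3061.72

Set AD = SRAS: 4529 − 11P = 2128 + 7P, so 2401 = 18P and P = 133.39.
Substituting into AD, Y = 4529 − 11P = 3061.72.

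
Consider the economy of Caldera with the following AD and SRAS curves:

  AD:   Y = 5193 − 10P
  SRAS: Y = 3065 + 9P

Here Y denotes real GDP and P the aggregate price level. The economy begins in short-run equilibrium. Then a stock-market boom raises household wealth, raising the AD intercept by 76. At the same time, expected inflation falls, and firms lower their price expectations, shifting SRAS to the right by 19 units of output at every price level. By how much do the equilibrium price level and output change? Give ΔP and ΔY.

ΔP = +3, ΔY = +46

After both shocks: AD is Y = 5269 − 10P and SRAS is Y = 3084 + 9P.
Setting them equal: 2185 = 19P, so P = 115.
Y = 5269 − 10·115 = 4119.
Initially P = 112, Y = 4073, so ΔP = +3 and ΔY = +46.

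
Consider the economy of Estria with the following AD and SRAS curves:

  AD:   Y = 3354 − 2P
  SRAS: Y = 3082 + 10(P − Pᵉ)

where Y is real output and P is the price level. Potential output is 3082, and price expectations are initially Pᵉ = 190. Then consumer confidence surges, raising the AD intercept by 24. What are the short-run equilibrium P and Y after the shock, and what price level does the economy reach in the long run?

Short run: P = 183, Y = 3012. Long run: P = 148.

AD shifts right: new AD is Y = 3378 − 2P. With Pᵉ = 190, SRAS is Y = 1182 + 10P.
Short run: 3378 − 2P = 1182 + 10P gives 2196 = 12P, so P = 183 and Y = 3378 − 2·183 = 3012.
Y = 3012 is below potential 3082; expectations adjust and SRAS shifts right until Y = 3082.
Long run: on the new AD curve, 3082 = 3378 − 2P gives P = 148.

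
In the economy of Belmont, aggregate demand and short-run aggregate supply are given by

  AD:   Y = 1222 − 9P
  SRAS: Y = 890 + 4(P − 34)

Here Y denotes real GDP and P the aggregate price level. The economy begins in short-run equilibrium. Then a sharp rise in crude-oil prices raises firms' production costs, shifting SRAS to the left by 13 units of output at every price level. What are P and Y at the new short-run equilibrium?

P = 37, Y = 889

This is a negative supply shock: SRAS shifts left.
New SRAS: Y = 741 + 4P.
Set AD = SRAS: 1222 − 9P = 741 + 4P, so 481 = 13P and P = 37.
Y = 1222 − 9·37 = 889.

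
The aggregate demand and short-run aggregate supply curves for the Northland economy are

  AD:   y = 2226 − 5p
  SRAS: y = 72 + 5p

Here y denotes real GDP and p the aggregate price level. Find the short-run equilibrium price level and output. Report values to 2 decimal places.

p = 215.40, y = 1149.00

Set AD = SRAS: 2226 − 5p = 72 + 5p, so 2154 = 10p and p = 215.40.
Substituting into AD, y = 2226 − 5p = 1149.00.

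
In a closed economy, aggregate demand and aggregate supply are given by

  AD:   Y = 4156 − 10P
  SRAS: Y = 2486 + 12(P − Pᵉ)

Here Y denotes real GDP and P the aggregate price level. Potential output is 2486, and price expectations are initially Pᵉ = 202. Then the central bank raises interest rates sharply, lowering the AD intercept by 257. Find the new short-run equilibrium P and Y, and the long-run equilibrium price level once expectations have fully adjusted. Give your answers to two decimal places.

Short run: P = 174.41, Y = 2154.91. Long run: P = 141.30.

AD shifts left: new AD is Y = 3899 − 10P. With Pᵉ = 202, SRAS is Y = 62 + 12P.
Short run: 3899 − 10P = 62 + 12P gives 3837 = 22P, so P = 174.41 and Y = 3899 − 10P = 2154.91.
Y = 2154.91 is below potential 2486; expectations adjust and SRAS shifts right until Y = 2486.
Long run: on the new AD curve, 2486 = 3899 − 10P gives P = 141.30.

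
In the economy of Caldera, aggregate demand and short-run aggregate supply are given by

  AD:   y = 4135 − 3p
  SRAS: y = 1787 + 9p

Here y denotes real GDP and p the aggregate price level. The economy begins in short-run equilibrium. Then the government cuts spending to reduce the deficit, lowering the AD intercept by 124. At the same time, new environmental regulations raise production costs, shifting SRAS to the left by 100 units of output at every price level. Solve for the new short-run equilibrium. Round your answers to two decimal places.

p = 193.67, y = 3430.00

After both shocks: AD is y = 4011 − 3p and SRAS is y = 1687 + 9p.
Setting them equal: 2324 = 12p, so p = 193.67.
Substituting into AD, y = 3430.00.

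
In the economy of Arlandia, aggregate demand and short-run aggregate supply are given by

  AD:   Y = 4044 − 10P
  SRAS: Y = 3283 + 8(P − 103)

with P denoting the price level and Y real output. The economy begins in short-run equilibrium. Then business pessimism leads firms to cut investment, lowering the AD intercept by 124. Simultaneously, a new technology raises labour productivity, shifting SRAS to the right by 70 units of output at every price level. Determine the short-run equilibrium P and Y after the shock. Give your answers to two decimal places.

P = 77.28, Y = 3147.22

After both shocks: AD is Y = 3920 − 10P and SRAS is Y = 2529 + 8P.
Setting them equal: 1391 = 18P, so P = 77.28.
Substituting into AD, Y = 3147.22.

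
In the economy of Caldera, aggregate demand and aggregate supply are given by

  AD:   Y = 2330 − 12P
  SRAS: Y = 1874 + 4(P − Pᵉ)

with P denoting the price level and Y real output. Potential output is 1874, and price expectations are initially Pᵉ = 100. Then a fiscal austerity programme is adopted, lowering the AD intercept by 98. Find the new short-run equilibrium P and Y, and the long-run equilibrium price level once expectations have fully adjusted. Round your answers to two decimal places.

AD shifts left: new AD is Y = 2232 − 12P. With Pᵉ = 100, SRAS is Y = 1474 + 4P.
Short run: 2232 − 12P = 1474 + 4P gives 758 = 16P, so P = 47.38 and Y = 2232 − 12P = 1663.50.
Y = 1663.50 is below potential 1874; expectations adjust and SRAS shifts right until Y = 1874.
Long run: on the new AD curve, 1874 = 2232 − 12P gives P = 29.83.

Short run: P = 47.38, Y = 1663.50. Long run: P = 29.83.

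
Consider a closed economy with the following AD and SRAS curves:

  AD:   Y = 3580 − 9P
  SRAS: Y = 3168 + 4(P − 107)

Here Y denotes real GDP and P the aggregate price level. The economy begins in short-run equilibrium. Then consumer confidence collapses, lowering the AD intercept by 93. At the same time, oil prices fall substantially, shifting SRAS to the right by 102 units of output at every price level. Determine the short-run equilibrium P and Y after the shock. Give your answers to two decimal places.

P = 49.62, Y = 3040.46

After both shocks: AD is Y = 3487 − 9P and SRAS is Y = 2842 + 4P.
Setting them equal: 645 = 13P, so P = 49.62.
Substituting into AD, Y = 3040.46.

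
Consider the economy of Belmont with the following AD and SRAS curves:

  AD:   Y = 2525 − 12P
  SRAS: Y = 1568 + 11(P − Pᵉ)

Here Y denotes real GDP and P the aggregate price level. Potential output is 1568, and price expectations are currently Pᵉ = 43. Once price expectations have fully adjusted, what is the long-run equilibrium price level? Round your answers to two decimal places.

Long-run P = 79.75

Short run: with Pᵉ = 43, SRAS is Y = 1095 + 11P. Setting AD = SRAS gives 1430 = 23P, so P = 62.17 and Y = 2525 − 12P = 1778.91.
Output 1778.91 is above potential 1568, so over time expected prices rise and SRAS shifts left until Y returns to 1568.
Long run: Y = 1568 on the AD curve gives 1568 = 2525 − 12P, so P = 79.75.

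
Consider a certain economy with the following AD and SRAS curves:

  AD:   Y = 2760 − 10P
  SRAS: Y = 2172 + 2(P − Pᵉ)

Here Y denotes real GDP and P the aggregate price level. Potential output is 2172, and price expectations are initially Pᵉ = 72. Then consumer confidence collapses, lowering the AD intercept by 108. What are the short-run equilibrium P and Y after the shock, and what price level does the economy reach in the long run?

Short run: P = 52, Y = 2132. Long run: P = 48.

AD shifts left: new AD is Y = 2652 − 10P. With Pᵉ = 72, SRAS is Y = 2028 + 2P.
Short run: 2652 − 10P = 2028 + 2P gives 624 = 12P, so P = 52 and Y = 2652 − 10·52 = 2132.
Y = 2132 is below potential 2172; expectations adjust and SRAS shifts right until Y = 2172.
Long run: on the new AD curve, 2172 = 2652 − 10P gives P = 48.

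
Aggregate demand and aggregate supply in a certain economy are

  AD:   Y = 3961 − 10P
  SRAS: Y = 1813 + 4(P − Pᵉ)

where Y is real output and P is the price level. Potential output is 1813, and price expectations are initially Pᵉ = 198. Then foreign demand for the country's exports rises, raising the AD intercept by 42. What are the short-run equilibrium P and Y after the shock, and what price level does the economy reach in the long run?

Short run: P = 213, Y = 1873. Long run: P = 219.

AD shifts right: new AD is Y = 4003 − 10P. With Pᵉ = 198, SRAS is Y = 1021 + 4P.
Short run: 4003 − 10P = 1021 + 4P gives 2982 = 14P, so P = 213 and Y = 4003 − 10·213 = 1873.
Y = 1873 is above potential 1813; expectations adjust and SRAS shifts left until Y = 1813.
Long run: on the new AD curve, 1813 = 4003 − 10P gives P = 219.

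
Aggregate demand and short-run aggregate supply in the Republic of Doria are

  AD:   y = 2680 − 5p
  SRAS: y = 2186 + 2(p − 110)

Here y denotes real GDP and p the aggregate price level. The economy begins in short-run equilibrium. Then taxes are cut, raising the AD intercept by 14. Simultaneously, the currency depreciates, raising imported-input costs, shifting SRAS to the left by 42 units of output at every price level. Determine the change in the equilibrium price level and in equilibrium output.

Δp = +8, Δy = -26

After both shocks: AD is y = 2694 − 5p and SRAS is y = 1924 + 2p.
Setting them equal: 770 = 7p, so p = 110.
y = 2694 − 5·110 = 2144.
Initially p = 102, y = 2170, so Δp = +8 and Δy = -26.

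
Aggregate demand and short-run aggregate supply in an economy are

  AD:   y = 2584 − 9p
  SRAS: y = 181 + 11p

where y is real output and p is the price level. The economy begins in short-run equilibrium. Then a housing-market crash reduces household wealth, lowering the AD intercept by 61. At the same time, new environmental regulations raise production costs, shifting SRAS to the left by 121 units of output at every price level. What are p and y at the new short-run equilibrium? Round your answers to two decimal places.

After both shocks: AD is y = 2523 − 9p and SRAS is y = 60 + 11p.
Setting them equal: 2463 = 20p, so p = 123.15.
Substituting into AD, y = 1414.65.

p = 123.15, y = 1414.65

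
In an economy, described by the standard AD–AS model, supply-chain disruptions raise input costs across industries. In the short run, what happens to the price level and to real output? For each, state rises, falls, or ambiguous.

This is an adverse supply shock: SRAS shifts left.
Moving along the downward-sloping AD curve, P rises and Y falls.

Price level: rises; output: falls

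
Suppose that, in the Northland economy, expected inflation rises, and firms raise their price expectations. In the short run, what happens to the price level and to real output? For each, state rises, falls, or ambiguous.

This is an adverse supply shock: SRAS shifts left.
Moving along the downward-sloping AD curve, P rises and Y falls.

Price level: rises; output: falls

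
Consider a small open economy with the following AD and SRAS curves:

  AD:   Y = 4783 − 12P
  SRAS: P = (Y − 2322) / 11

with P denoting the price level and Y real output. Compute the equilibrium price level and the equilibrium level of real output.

P = 107, Y = 3499

Rearrange SRAS to Y = 2322 + 11P.
Set AD = SRAS: 4783 − 12P = 2322 + 11P, so 2461 = 23P and P = 107.
Then Y = 4783 − 12·107 = 3499.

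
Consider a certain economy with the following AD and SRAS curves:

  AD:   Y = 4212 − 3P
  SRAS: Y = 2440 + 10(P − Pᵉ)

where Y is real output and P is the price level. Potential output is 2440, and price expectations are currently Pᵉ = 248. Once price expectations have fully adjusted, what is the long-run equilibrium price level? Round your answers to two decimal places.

Short run: with Pᵉ = 248, SRAS is Y = 10P − 40. Setting AD = SRAS gives 4252 = 13P, so P = 327.08 and Y = 4212 − 3P = 3230.77.
Output 3230.77 is above potential 2440, so over time expected prices rise and SRAS shifts left until Y returns to 2440.
Long run: Y = 2440 on the AD curve gives 2440 = 4212 − 3P, so P = 590.67.

Long-run P = 590.67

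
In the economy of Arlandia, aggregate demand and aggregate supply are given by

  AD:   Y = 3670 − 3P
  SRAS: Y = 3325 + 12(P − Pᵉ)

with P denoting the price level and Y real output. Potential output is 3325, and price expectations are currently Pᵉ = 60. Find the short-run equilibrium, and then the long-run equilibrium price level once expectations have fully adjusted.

Short run: P = 71, Y = 3457. Long run: P = 115.

Short run: with Pᵉ = 60, SRAS is Y = 2605 + 12P. Setting AD = SRAS gives 1065 = 15P, so P = 71 and Y = 3670 − 3·71 = 3457.
Output 3457 is above potential 3325, so over time expected prices rise and SRAS shifts left until Y returns to 3325.
Long run: Y = 3325 on the AD curve gives 3325 = 3670 − 3P, so P = 115.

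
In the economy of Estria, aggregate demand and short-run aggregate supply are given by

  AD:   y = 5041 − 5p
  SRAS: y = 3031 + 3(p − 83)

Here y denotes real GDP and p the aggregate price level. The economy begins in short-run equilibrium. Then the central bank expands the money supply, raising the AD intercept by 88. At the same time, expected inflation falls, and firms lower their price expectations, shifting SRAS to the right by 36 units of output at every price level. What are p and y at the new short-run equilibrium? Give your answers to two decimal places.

p = 288.88, y = 3684.63

After both shocks: AD is y = 5129 − 5p and SRAS is y = 2818 + 3p.
Setting them equal: 2311 = 8p, so p = 288.88.
Substituting into AD, y = 3684.63.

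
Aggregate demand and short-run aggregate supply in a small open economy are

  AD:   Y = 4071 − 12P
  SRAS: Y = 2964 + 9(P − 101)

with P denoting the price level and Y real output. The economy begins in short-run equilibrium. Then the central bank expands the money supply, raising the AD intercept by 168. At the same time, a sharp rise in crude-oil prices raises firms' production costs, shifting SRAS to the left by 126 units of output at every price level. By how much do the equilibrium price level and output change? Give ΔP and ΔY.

ΔP = +14, ΔY = +0

After both shocks: AD is Y = 4239 − 12P and SRAS is Y = 1929 + 9P.
Setting them equal: 2310 = 21P, so P = 110.
Y = 4239 − 12·110 = 2919.
Initially P = 96, Y = 2919, so ΔP = +14 and ΔY = +0.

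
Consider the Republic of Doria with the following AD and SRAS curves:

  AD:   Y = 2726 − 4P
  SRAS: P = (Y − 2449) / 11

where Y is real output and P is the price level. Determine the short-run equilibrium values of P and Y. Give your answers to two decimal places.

P = 18.47, Y = 2652.13

Rearrange SRAS to Y = 2449 + 11P.
Set AD = SRAS: 2726 − 4P = 2449 + 11P, so 277 = 15P and P = 18.47.
Substituting into AD, Y = 2726 − 4P = 2652.13.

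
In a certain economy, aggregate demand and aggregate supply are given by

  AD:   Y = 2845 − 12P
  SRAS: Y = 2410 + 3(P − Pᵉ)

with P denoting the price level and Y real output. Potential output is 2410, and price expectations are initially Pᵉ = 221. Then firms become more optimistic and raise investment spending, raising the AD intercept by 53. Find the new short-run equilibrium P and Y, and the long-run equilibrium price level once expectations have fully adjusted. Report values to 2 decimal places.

AD shifts right: new AD is Y = 2898 − 12P. With Pᵉ = 221, SRAS is Y = 1747 + 3P.
Short run: 2898 − 12P = 1747 + 3P gives 1151 = 15P, so P = 76.73 and Y = 2898 − 12P = 1977.20.
Y = 1977.20 is below potential 2410; expectations adjust and SRAS shifts right until Y = 2410.
Long run: on the new AD curve, 2410 = 2898 − 12P gives P = 40.67.

Short run: P = 76.73, Y = 1977.20. Long run: P = 40.67.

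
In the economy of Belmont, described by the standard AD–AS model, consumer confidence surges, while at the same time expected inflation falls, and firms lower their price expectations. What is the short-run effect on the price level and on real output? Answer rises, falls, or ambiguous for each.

Price level: ambiguous; output: rises

The first event is a positive demand shock: AD shifts right, which by itself pushes P up and Y up.
The second is a favourable supply shock: SRAS shifts right, which by itself pushes P down and Y up.
The two shocks push P in opposite directions, so the effect on P is ambiguous. Both shocks push Y up, so Y rises.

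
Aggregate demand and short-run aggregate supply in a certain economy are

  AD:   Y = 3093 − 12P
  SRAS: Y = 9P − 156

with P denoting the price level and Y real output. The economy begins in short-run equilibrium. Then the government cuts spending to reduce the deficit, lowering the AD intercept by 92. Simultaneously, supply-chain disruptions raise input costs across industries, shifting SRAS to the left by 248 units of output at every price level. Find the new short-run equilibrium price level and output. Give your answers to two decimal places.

P = 162.14, Y = 1055.29

After both shocks: AD is Y = 3001 − 12P and SRAS is Y = 9P − 404.
Setting them equal: 3405 = 21P, so P = 162.14.
Substituting into AD, Y = 1055.29.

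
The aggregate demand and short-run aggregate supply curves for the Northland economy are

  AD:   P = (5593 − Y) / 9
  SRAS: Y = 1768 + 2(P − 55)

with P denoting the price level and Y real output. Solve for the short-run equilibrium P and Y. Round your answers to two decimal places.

P = 357.73, Y = 2373.45

Write SRAS as Y = 1768 + 2P − 110 = 1658 + 2P.
Rearrange AD to Y = 5593 − 9P.
Set AD = SRAS: 5593 − 9P = 1658 + 2P, so 3935 = 11P and P = 357.73.
Substituting into AD, Y = 5593 − 9P = 2373.45.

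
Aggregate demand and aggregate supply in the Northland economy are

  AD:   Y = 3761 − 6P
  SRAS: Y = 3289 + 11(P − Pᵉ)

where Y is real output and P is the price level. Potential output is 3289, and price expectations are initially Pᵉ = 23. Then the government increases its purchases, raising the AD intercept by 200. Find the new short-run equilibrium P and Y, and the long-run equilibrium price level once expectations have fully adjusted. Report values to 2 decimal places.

Short run: P = 54.41, Y = 3634.53. Long run: P = 112.00.

AD shifts right: new AD is Y = 3961 − 6P. With Pᵉ = 23, SRAS is Y = 3036 + 11P.
Short run: 3961 − 6P = 3036 + 11P gives 925 = 17P, so P = 54.41 and Y = 3961 − 6P = 3634.53.
Y = 3634.53 is above potential 3289; expectations adjust and SRAS shifts left until Y = 3289.
Long run: on the new AD curve, 3289 = 3961 − 6P gives P = 112.00.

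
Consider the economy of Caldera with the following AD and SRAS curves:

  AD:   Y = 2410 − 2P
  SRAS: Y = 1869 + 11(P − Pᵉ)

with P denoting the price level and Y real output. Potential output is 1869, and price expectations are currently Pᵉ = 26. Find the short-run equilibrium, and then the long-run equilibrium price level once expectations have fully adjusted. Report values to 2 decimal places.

Short run: P = 63.62, Y = 2282.77. Long run: P = 270.50.

Short run: with Pᵉ = 26, SRAS is Y = 1583 + 11P. Setting AD = SRAS gives 827 = 13P, so P = 63.62 and Y = 2410 − 2P = 2282.77.
Output 2282.77 is above potential 1869, so over time expected prices rise and SRAS shifts left until Y returns to 1869.
Long run: Y = 1869 on the AD curve gives 1869 = 2410 − 2P, so P = 270.50.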